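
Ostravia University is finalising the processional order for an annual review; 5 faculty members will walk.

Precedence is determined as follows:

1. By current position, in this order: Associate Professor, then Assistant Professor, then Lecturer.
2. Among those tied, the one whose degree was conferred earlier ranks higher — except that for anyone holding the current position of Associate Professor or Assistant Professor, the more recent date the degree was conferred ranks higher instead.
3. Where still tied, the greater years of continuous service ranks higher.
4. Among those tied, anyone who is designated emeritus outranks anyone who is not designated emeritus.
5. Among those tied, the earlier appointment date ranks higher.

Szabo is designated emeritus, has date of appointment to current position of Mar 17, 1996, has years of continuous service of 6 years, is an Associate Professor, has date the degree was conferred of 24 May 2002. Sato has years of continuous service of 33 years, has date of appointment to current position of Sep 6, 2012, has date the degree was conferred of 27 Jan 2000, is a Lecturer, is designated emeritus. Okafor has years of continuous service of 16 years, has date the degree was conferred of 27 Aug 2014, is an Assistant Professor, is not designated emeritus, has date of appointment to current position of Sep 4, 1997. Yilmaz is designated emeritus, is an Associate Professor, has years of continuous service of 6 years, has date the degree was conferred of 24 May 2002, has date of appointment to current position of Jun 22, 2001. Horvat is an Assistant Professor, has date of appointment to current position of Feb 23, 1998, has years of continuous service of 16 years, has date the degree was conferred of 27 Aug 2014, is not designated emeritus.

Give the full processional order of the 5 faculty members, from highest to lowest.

Szabo, Yilmaz, Okafor, Horvat, Sato

By current position: Szabo and Yilmaz (Associate Professor); then Okafor and Horvat (Assistant Professor); then Sato (Lecturer).
Szabo and Yilmaz both have date the degree was conferred 24 May 2002, so the next rule applies.
Szabo and Yilmaz both have years of continuous service 6 years, so the next rule applies.
Szabo and Yilmaz are each designated emeritus, so the next rule applies.
Among Szabo and Yilmaz, by date of appointment to current position (earlier first): Szabo (Mar 17, 1996) before Yilmaz (Jun 22, 2001).
Okafor and Horvat both have date the degree was conferred 27 Aug 2014, so the next rule applies.
Okafor and Horvat both have years of continuous service 16 years, so the next rule applies.
Okafor and Horvat are each not designated emeritus, so the next rule applies.
Among Okafor and Horvat, by date of appointment to current position (earlier first): Okafor (Sep 4, 1997) before Horvat (Feb 23, 1998).
Full order: Szabo, Yilmaz, Okafor, Horvat, Sato.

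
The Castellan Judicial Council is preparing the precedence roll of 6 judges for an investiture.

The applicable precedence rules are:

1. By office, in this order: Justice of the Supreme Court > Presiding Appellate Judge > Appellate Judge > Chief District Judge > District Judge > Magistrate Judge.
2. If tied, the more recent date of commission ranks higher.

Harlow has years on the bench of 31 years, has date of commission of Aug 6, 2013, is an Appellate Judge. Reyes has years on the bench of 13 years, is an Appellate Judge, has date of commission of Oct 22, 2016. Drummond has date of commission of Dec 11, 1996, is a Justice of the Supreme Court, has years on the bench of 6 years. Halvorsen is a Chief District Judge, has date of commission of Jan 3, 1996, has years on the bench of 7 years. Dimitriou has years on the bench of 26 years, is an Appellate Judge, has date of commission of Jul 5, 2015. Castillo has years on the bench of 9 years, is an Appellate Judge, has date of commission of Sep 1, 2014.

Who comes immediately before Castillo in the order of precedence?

By office: Drummond (Justice of the Supreme Court); then Reyes, Dimitriou, Castillo and Harlow (Appellate Judge); then Halvorsen (Chief District Judge).
Among Reyes, Dimitriou, Castillo and Harlow, by date of commission (later first): Reyes (Oct 22, 2016) before Dimitriou (Jul 5, 2015) before Castillo (Sep 1, 2014) before Harlow (Aug 6, 2013).
Order: Drummond, Reyes, Dimitriou, Castillo, Harlow, Halvorsen.

Dimitriou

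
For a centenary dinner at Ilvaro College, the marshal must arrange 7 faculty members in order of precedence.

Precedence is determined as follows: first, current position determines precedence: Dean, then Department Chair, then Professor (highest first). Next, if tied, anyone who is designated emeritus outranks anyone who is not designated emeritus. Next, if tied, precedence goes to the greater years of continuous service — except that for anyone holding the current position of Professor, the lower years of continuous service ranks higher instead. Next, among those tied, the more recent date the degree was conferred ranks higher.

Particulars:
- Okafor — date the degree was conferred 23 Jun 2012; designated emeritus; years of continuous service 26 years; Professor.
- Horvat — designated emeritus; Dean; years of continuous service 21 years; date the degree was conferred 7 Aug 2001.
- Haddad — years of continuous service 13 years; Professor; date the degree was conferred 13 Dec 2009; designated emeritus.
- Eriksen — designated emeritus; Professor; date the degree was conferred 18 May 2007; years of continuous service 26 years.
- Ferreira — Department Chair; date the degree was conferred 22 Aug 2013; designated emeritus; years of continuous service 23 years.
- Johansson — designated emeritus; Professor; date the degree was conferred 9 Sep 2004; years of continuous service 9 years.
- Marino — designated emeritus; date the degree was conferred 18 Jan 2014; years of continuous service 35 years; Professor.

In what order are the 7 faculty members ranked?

Horvat, Ferreira, Johansson, Haddad, Okafor, Eriksen, Marino

By current position: Horvat (Dean); then Ferreira (Department Chair); then Johansson, Haddad, Okafor, Eriksen and Marino (Professor).
Johansson, Haddad, Okafor, Eriksen and Marino are each designated emeritus, so the next rule applies.
Among Johansson, Haddad, Okafor, Eriksen and Marino, by years of continuous service (lower first) (reversed rule for this group): Johansson (9 years) before Haddad (13 years) before Okafor and Eriksen (26 years) before Marino (35 years).
Among Okafor and Eriksen, by date the degree was conferred (later first): Okafor (23 Jun 2012) before Eriksen (18 May 2007).
Full order: Horvat, Ferreira, Johansson, Haddad, Okafor, Eriksen, Marino.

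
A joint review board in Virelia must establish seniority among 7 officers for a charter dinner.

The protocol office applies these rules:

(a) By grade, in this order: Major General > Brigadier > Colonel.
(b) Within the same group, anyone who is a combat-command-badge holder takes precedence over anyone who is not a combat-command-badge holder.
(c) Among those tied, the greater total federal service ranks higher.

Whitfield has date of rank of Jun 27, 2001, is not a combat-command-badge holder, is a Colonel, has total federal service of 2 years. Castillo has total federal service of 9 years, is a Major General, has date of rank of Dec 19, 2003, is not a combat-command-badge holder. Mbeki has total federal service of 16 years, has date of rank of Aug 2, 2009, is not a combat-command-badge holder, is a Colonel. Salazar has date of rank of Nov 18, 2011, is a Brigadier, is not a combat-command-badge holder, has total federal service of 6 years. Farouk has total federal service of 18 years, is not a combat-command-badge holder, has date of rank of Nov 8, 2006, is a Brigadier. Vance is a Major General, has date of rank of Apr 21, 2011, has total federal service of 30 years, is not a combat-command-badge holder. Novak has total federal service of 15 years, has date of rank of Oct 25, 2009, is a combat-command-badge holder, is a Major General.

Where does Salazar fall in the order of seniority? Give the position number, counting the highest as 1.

By grade: Novak, Vance and Castillo (Major General); then Farouk and Salazar (Brigadier); then Mbeki and Whitfield (Colonel).
Among Novak, Vance and Castillo, a combat-command-badge holder before not a combat-command-badge holder: Novak (a combat-command-badge holder) before Vance and Castillo (not a combat-command-badge holder).
Among Vance and Castillo, by total federal service (higher first): Vance (30 years) before Castillo (9 years).
Farouk and Salazar are each not a combat-command-badge holder, so the next rule applies.
Among Farouk and Salazar, by total federal service (higher first): Farouk (18 years) before Salazar (6 years).
Mbeki and Whitfield are each not a combat-command-badge holder, so the next rule applies.
Among Mbeki and Whitfield, by total federal service (higher first): Mbeki (16 years) before Whitfield (2 years).
Order: Novak, Vance, Castillo, Farouk, Salazar, Mbeki, Whitfield. So position 5.

5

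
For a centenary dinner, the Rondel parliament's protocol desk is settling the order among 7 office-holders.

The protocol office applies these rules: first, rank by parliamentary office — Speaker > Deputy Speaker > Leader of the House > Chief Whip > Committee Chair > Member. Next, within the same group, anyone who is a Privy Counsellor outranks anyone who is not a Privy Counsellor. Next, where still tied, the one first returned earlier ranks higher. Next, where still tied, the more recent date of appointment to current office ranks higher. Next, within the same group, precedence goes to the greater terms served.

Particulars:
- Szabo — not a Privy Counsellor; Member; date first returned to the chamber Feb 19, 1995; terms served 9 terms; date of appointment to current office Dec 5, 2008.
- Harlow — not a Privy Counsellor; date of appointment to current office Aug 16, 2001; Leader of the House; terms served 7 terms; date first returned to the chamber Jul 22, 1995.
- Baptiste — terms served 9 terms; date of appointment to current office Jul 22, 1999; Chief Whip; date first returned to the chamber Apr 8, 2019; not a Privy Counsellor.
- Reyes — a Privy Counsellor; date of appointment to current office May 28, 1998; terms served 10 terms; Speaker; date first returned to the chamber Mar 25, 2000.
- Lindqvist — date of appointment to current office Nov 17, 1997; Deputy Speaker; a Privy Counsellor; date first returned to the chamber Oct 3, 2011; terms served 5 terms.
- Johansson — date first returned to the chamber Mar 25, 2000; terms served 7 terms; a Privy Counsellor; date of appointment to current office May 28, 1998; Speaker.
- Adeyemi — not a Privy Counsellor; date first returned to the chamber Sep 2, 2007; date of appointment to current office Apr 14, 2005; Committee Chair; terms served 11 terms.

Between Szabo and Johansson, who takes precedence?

Johansson

By parliamentary office: Reyes and Johansson (Speaker); then Lindqvist (Deputy Speaker); then Harlow (Leader of the House); then Baptiste (Chief Whip); then Adeyemi (Committee Chair); then Szabo (Member).
Reyes and Johansson are each a Privy Counsellor, so the next rule applies.
Reyes and Johansson both have date first returned to the chamber Mar 25, 2000, so the next rule applies.
Reyes and Johansson both have date of appointment to current office May 28, 1998, so the next rule applies.
Among Reyes and Johansson, by terms served (higher first): Reyes (10 terms) before Johansson (7 terms).
So Johansson takes precedence.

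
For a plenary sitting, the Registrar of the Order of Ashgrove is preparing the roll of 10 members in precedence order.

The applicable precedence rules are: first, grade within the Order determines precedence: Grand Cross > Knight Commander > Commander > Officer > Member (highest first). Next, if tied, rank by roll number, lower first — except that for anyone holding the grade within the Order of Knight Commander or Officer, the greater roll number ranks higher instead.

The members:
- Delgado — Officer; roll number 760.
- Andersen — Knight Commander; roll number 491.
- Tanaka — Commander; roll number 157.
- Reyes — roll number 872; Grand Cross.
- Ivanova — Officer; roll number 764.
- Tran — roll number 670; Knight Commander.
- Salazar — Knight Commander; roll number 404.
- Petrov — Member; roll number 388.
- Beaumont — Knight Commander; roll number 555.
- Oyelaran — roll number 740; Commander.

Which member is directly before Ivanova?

Oyelaran

By grade within the Order: Reyes (Grand Cross); then Tran, Beaumont, Andersen and Salazar (Knight Commander); then Tanaka and Oyelaran (Commander); then Ivanova and Delgado (Officer); then Petrov (Member).
Among Tran, Beaumont, Andersen and Salazar, by roll number (higher first) (reversed rule for this group): Tran (670) before Beaumont (555) before Andersen (491) before Salazar (404).
Among Tanaka and Oyelaran, by roll number (lower first): Tanaka (157) before Oyelaran (740).
Among Ivanova and Delgado, by roll number (higher first) (reversed rule for this group): Ivanova (764) before Delgado (760).
Order: Reyes, Tran, Beaumont, Andersen, Salazar, Tanaka, Oyelaran, Ivanova, Delgado, Petrov.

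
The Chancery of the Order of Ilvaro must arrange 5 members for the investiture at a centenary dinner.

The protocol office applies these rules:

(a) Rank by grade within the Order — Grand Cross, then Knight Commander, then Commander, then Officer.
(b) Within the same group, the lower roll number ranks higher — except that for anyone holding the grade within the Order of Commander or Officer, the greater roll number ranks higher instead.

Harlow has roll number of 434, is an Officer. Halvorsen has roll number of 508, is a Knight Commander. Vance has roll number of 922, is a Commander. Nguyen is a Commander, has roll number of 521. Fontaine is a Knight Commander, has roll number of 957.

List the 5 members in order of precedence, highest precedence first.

By grade within the Order: Halvorsen and Fontaine (Knight Commander); then Vance and Nguyen (Commander); then Harlow (Officer).
Among Halvorsen and Fontaine, by roll number (lower first): Halvorsen (508) before Fontaine (957).
Among Vance and Nguyen, by roll number (higher first) (reversed rule for this group): Vance (922) before Nguyen (521).
Full order: Halvorsen, Fontaine, Vance, Nguyen, Harlow.

Halvorsen, Fontaine, Vance, Nguyen, Harlow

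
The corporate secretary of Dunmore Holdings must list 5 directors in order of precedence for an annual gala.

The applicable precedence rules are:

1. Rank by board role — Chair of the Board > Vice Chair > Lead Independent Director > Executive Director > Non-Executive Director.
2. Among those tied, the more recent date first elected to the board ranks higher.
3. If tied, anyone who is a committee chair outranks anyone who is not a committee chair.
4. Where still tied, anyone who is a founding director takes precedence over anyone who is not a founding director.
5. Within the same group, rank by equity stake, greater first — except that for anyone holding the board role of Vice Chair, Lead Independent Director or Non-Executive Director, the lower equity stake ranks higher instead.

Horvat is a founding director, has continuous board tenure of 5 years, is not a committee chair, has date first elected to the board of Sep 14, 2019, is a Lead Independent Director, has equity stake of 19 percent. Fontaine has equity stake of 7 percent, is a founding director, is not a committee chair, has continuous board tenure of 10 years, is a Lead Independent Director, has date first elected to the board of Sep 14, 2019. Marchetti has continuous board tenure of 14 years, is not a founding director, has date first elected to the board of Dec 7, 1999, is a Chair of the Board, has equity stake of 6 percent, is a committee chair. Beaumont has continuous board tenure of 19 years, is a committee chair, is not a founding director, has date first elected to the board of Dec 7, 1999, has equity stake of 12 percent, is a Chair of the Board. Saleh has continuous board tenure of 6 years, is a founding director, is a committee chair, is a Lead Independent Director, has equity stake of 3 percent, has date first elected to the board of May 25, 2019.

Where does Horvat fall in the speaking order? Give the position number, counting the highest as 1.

4

By board role: Beaumont and Marchetti (Chair of the Board); then Fontaine, Horvat and Saleh (Lead Independent Director).
Beaumont and Marchetti both have date first elected to the board Dec 7, 1999, so the next rule applies.
Beaumont and Marchetti are each a committee chair, so the next rule applies.
Beaumont and Marchetti are each not a founding director, so the next rule applies.
Among Beaumont and Marchetti, by equity stake (higher first): Beaumont (12 percent) before Marchetti (6 percent).
Among Fontaine, Horvat and Saleh, by date first elected to the board (later first): Fontaine and Horvat (Sep 14, 2019) before Saleh (May 25, 2019).
Fontaine and Horvat are each not a committee chair, so the next rule applies.
Fontaine and Horvat are each a founding director, so the next rule applies.
Among Fontaine and Horvat, by equity stake (lower first) (reversed rule for this group): Fontaine (7 percent) before Horvat (19 percent).
Order: Beaumont, Marchetti, Fontaine, Horvat, Saleh. So position 4.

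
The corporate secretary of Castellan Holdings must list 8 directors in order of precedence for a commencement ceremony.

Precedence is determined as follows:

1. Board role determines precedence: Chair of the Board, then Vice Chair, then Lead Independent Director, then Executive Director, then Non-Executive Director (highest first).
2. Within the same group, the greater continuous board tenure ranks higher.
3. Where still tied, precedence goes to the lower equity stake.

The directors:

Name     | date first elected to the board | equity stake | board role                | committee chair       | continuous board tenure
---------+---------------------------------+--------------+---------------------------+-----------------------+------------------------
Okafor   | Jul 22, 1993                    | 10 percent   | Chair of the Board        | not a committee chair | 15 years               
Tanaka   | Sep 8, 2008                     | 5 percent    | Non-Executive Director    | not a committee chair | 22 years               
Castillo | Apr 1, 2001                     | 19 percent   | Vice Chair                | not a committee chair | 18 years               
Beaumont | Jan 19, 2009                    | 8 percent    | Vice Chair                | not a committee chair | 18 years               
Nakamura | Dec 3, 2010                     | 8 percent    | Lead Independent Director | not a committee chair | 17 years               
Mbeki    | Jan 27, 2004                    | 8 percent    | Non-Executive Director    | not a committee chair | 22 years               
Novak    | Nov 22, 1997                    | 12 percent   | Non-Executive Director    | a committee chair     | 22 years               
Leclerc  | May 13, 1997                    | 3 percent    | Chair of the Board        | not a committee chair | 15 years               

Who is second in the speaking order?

Okafor

By board role: Leclerc and Okafor (Chair of the Board); then Beaumont and Castillo (Vice Chair); then Nakamura (Lead Independent Director); then Tanaka, Mbeki and Novak (Non-Executive Director).
Leclerc and Okafor both have continuous board tenure 15 years, so the next rule applies.
Among Leclerc and Okafor, by equity stake (lower first): Leclerc (3 percent) before Okafor (10 percent).
Beaumont and Castillo both have continuous board tenure 18 years, so the next rule applies.
Among Beaumont and Castillo, by equity stake (lower first): Beaumont (8 percent) before Castillo (19 percent).
Tanaka, Mbeki and Novak all have continuous board tenure 22 years, so the next rule applies.
Among Tanaka, Mbeki and Novak, by equity stake (lower first): Tanaka (5 percent) before Mbeki (8 percent) before Novak (12 percent).
Order: Leclerc, Okafor, Beaumont, Castillo, Nakamura, Tanaka, Mbeki, Novak.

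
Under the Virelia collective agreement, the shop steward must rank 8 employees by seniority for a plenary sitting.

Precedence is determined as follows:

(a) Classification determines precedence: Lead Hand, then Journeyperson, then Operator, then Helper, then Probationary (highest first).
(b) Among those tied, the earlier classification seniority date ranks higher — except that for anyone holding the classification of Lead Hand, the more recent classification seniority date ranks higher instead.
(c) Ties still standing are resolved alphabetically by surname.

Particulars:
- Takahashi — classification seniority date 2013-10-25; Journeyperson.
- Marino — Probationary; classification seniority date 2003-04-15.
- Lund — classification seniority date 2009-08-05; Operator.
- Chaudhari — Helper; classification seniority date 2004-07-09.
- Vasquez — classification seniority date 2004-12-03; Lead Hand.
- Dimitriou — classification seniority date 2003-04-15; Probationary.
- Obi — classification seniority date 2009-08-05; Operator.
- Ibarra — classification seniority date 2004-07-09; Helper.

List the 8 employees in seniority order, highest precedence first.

Vasquez, Takahashi, Lund, Obi, Chaudhari, Ibarra, Dimitriou, Marino

By classification: Vasquez (Lead Hand); then Takahashi (Journeyperson); then Lund and Obi (Operator); then Chaudhari and Ibarra (Helper); then Dimitriou and Marino (Probationary).
Lund and Obi both have classification seniority date 2009-08-05, so the next rule applies.
Among Lund and Obi, alphabetically by surname: Lund before Obi.
Chaudhari and Ibarra both have classification seniority date 2004-07-09, so the next rule applies.
Among Chaudhari and Ibarra, alphabetically by surname: Chaudhari before Ibarra.
Dimitriou and Marino both have classification seniority date 2003-04-15, so the next rule applies.
Among Dimitriou and Marino, alphabetically by surname: Dimitriou before Marino.
Full order: Vasquez, Takahashi, Lund, Obi, Chaudhari, Ibarra, Dimitriou, Marino.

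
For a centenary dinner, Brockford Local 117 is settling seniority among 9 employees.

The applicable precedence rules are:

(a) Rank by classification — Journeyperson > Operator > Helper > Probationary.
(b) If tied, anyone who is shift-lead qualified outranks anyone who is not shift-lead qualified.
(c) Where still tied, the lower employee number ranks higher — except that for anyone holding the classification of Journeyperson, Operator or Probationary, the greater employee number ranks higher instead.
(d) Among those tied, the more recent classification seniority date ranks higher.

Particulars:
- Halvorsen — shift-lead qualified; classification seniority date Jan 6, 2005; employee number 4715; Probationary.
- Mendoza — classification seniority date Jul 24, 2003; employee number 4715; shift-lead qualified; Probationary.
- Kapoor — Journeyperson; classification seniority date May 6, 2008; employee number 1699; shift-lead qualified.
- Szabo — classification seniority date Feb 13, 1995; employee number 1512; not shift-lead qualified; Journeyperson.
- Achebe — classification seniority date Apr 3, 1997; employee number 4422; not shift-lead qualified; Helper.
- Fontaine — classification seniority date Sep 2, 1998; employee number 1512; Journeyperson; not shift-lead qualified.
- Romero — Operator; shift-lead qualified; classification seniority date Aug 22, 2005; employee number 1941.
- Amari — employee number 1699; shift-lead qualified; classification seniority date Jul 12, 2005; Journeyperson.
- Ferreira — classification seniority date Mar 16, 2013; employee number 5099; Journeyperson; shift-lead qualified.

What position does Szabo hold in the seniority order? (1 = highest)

5

By classification: Ferreira, Kapoor, Amari, Fontaine and Szabo (Journeyperson); then Romero (Operator); then Achebe (Helper); then Halvorsen and Mendoza (Probationary).
Among Ferreira, Kapoor, Amari, Fontaine and Szabo, shift-lead qualified before not shift-lead qualified: Ferreira, Kapoor and Amari (shift-lead qualified) before Fontaine and Szabo (not shift-lead qualified).
Among Ferreira, Kapoor and Amari, by employee number (higher first) (reversed rule for this group): Ferreira (5099) before Kapoor and Amari (1699).
Among Kapoor and Amari, by classification seniority date (later first): Kapoor (May 6, 2008) before Amari (Jul 12, 2005).
Fontaine and Szabo both have employee number 1512, so the next rule applies.
Among Fontaine and Szabo, by classification seniority date (later first): Fontaine (Sep 2, 1998) before Szabo (Feb 13, 1995).
Halvorsen and Mendoza are each shift-lead qualified, so the next rule applies.
Halvorsen and Mendoza both have employee number 4715, so the next rule applies.
Among Halvorsen and Mendoza, by classification seniority date (later first): Halvorsen (Jan 6, 2005) before Mendoza (Jul 24, 2003).
Order: Ferreira, Kapoor, Amari, Fontaine, Szabo, Romero, Achebe, Halvorsen, Mendoza. So position 5.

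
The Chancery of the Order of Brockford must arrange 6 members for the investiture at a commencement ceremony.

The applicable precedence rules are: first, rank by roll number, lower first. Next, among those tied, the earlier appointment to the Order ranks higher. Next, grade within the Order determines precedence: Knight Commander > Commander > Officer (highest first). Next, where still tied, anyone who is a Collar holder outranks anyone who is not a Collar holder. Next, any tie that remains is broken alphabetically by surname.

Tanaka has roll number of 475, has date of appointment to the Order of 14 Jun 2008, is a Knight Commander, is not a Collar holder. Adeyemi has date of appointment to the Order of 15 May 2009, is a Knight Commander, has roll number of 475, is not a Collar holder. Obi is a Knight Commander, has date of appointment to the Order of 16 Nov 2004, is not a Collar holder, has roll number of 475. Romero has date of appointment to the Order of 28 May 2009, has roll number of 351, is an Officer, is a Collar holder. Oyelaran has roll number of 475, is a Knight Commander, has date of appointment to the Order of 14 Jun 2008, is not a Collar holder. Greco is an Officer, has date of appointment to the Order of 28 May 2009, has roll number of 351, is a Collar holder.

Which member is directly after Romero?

Obi

By roll number (lower first): Greco and Romero (both 351); then Obi, Oyelaran, Tanaka and Adeyemi (each 475).
Greco and Romero both have date of appointment to the Order 28 May 2009, so the next rule applies.
Greco and Romero are each Officer, so the next rule applies.
Greco and Romero are each a Collar holder, so the next rule applies.
Among Greco and Romero, alphabetically by surname: Greco before Romero.
Among Obi, Oyelaran, Tanaka and Adeyemi, by date of appointment to the Order (earlier first): Obi (16 Nov 2004) before Oyelaran and Tanaka (14 Jun 2008) before Adeyemi (15 May 2009).
Oyelaran and Tanaka are each Knight Commander, so the next rule applies.
Oyelaran and Tanaka are each not a Collar holder, so the next rule applies.
Among Oyelaran and Tanaka, alphabetically by surname: Oyelaran before Tanaka.
Order: Greco, Romero, Obi, Oyelaran, Tanaka, Adeyemi.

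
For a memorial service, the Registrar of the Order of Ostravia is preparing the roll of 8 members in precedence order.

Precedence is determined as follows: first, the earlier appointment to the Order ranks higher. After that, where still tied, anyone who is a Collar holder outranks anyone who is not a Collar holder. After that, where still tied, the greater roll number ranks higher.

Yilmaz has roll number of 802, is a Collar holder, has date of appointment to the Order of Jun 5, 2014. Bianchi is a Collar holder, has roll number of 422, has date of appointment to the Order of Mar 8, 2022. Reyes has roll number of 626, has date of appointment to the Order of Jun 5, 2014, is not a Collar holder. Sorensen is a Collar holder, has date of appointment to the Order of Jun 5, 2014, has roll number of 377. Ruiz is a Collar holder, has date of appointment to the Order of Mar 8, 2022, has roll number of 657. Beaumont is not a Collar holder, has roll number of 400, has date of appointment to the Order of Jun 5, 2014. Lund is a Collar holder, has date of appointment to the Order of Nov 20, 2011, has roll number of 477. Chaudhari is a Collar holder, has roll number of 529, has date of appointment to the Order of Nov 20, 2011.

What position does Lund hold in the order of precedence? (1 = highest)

2

By date of appointment to the Order (earlier first): Chaudhari and Lund (both Nov 20, 2011); then Yilmaz, Sorensen, Reyes and Beaumont (each Jun 5, 2014); then Ruiz and Bianchi (both Mar 8, 2022).
Chaudhari and Lund are each a Collar holder, so the next rule applies.
Among Chaudhari and Lund, by roll number (higher first): Chaudhari (529) before Lund (477).
Among Yilmaz, Sorensen, Reyes and Beaumont, a Collar holder before not a Collar holder: Yilmaz and Sorensen (a Collar holder) before Reyes and Beaumont (not a Collar holder).
Among Yilmaz and Sorensen, by roll number (higher first): Yilmaz (802) before Sorensen (377).
Among Reyes and Beaumont, by roll number (higher first): Reyes (626) before Beaumont (400).
Ruiz and Bianchi are each a Collar holder, so the next rule applies.
Among Ruiz and Bianchi, by roll number (higher first): Ruiz (657) before Bianchi (422).
Order: Chaudhari, Lund, Yilmaz, Sorensen, Reyes, Beaumont, Ruiz, Bianchi. So position 2.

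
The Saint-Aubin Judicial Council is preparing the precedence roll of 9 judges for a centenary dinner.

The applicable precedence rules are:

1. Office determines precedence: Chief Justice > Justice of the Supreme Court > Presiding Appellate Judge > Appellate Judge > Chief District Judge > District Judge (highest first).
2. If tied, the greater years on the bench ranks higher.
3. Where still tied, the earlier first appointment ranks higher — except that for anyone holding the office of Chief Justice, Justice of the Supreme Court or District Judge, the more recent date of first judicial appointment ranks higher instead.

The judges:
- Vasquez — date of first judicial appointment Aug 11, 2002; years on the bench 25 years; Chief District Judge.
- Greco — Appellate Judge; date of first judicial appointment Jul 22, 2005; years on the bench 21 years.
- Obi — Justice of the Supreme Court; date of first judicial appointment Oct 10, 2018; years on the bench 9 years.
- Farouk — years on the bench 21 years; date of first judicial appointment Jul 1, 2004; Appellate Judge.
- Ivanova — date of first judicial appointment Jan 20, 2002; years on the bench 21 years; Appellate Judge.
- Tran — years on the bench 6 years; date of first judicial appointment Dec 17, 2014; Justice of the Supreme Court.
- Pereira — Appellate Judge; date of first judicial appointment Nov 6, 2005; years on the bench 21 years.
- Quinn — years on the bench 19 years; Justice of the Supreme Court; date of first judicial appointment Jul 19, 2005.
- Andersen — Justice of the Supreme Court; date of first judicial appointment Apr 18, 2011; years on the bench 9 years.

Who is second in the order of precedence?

Obi

By office: Quinn, Obi, Andersen and Tran (Justice of the Supreme Court); then Ivanova, Farouk, Greco and Pereira (Appellate Judge); then Vasquez (Chief District Judge).
Among Quinn, Obi, Andersen and Tran, by years on the bench (higher first): Quinn (19 years) before Obi and Andersen (9 years) before Tran (6 years).
Among Obi and Andersen, by date of first judicial appointment (later first) (reversed rule for this group): Obi (Oct 10, 2018) before Andersen (Apr 18, 2011).
Ivanova, Farouk, Greco and Pereira all have years on the bench 21 years, so the next rule applies.
Among Ivanova, Farouk, Greco and Pereira, by date of first judicial appointment (earlier first): Ivanova (Jan 20, 2002) before Farouk (Jul 1, 2004) before Greco (Jul 22, 2005) before Pereira (Nov 6, 2005).
Order: Quinn, Obi, Andersen, Tran, Ivanova, Farouk, Greco, Pereira, Vasquez.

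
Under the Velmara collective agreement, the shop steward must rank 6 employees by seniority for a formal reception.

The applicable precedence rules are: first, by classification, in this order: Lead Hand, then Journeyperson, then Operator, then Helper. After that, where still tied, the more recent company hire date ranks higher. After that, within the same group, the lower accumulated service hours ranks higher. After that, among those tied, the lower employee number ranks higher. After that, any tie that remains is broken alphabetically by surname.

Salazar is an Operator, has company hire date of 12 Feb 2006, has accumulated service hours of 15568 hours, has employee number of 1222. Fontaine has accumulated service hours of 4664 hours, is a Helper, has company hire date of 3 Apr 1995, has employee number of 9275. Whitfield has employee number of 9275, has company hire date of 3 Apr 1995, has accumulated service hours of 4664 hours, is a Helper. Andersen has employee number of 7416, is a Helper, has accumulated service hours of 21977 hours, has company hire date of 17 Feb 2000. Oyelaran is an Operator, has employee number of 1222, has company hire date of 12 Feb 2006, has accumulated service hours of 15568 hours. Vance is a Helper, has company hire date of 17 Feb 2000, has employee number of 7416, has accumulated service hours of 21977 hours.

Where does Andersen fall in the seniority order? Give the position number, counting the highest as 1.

By classification: Oyelaran and Salazar (Operator); then Andersen, Vance, Fontaine and Whitfield (Helper).
Oyelaran and Salazar both have company hire date 12 Feb 2006, so the next rule applies.
Oyelaran and Salazar both have accumulated service hours 15568 hours, so the next rule applies.
Oyelaran and Salazar both have employee number 1222, so the next rule applies.
Among Oyelaran and Salazar, alphabetically by surname: Oyelaran before Salazar.
Among Andersen, Vance, Fontaine and Whitfield, by company hire date (later first): Andersen and Vance (17 Feb 2000) before Fontaine and Whitfield (3 Apr 1995).
Andersen and Vance both have accumulated service hours 21977 hours, so the next rule applies.
Andersen and Vance both have employee number 7416, so the next rule applies.
Among Andersen and Vance, alphabetically by surname: Andersen before Vance.
Fontaine and Whitfield both have accumulated service hours 4664 hours, so the next rule applies.
Fontaine and Whitfield both have employee number 9275, so the next rule applies.
Among Fontaine and Whitfield, alphabetically by surname: Fontaine before Whitfield.
Order: Oyelaran, Salazar, Andersen, Vance, Fontaine, Whitfield. So position 3.

3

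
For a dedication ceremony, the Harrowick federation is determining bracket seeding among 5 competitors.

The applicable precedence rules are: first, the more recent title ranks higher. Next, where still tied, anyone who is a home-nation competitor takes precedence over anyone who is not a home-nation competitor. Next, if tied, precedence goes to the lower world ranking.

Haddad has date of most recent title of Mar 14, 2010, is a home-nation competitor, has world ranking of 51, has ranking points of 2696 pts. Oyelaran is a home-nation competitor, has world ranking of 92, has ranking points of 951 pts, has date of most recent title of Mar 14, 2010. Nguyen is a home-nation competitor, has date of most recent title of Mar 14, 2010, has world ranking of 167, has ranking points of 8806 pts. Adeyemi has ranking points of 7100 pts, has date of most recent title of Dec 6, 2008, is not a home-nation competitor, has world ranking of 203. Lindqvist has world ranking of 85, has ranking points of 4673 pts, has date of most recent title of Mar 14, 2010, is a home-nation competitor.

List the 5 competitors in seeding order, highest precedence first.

Haddad, Lindqvist, Oyelaran, Nguyen, Adeyemi

By date of most recent title (later first): Haddad, Lindqvist, Oyelaran and Nguyen (each Mar 14, 2010); then Adeyemi (Dec 6, 2008).
Haddad, Lindqvist, Oyelaran and Nguyen are each a home-nation competitor, so the next rule applies.
Among Haddad, Lindqvist, Oyelaran and Nguyen, by world ranking (lower first): Haddad (51) before Lindqvist (85) before Oyelaran (92) before Nguyen (167).
Full order: Haddad, Lindqvist, Oyelaran, Nguyen, Adeyemi.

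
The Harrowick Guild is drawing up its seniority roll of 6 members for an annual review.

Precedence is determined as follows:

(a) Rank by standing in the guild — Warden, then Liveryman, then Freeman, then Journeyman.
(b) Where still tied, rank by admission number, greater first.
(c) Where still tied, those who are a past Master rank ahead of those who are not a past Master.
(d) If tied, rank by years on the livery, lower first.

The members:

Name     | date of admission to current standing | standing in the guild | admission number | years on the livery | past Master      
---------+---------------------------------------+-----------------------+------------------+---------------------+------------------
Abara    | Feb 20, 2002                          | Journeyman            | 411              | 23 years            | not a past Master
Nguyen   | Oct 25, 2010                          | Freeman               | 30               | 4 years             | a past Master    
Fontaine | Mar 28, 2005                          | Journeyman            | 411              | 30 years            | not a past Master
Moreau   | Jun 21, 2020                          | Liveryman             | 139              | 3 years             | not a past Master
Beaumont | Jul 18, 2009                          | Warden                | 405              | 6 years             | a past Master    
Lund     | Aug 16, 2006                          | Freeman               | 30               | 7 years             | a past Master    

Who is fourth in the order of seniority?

By standing in the guild: Beaumont (Warden); then Moreau (Liveryman); then Nguyen and Lund (Freeman); then Abara and Fontaine (Journeyman).
Nguyen and Lund both have admission number 30, so the next rule applies.
Nguyen and Lund are each a past Master, so the next rule applies.
Among Nguyen and Lund, by years on the livery (lower first): Nguyen (4 years) before Lund (7 years).
Abara and Fontaine both have admission number 411, so the next rule applies.
Abara and Fontaine are each not a past Master, so the next rule applies.
Among Abara and Fontaine, by years on the livery (lower first): Abara (23 years) before Fontaine (30 years).
Order: Beaumont, Moreau, Nguyen, Lund, Abara, Fontaine.

Lund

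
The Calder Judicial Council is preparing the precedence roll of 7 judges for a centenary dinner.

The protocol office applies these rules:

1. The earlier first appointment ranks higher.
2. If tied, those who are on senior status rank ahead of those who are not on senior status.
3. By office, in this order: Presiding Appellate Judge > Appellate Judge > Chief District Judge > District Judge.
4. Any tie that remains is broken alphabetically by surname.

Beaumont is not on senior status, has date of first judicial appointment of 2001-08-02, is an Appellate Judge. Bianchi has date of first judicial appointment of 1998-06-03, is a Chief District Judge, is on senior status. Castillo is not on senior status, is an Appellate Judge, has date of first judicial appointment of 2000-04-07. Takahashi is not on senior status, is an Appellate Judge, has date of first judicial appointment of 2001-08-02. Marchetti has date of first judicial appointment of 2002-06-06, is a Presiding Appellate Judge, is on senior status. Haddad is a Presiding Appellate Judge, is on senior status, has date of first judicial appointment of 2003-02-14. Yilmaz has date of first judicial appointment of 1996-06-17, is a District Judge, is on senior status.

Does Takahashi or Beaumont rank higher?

Beaumont

By date of first judicial appointment (earlier first): Yilmaz (1996-06-17); then Bianchi (1998-06-03); then Castillo (2000-04-07); then Beaumont and Takahashi (both 2001-08-02); then Marchetti (2002-06-06); then Haddad (2003-02-14).
Beaumont and Takahashi are each not on senior status, so the next rule applies.
Beaumont and Takahashi are each Appellate Judge, so the next rule applies.
Among Beaumont and Takahashi, alphabetically by surname: Beaumont before Takahashi.
So Beaumont takes precedence.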